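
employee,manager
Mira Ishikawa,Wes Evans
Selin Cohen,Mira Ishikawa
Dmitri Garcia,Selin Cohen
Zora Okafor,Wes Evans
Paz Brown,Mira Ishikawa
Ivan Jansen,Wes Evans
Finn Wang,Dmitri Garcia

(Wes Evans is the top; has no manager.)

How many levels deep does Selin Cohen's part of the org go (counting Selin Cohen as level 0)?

The longest chain under Selin Cohen runs Selin Cohen → Dmitri Garcia → Finn Wang, which is 2 levels below Selin Cohen.

2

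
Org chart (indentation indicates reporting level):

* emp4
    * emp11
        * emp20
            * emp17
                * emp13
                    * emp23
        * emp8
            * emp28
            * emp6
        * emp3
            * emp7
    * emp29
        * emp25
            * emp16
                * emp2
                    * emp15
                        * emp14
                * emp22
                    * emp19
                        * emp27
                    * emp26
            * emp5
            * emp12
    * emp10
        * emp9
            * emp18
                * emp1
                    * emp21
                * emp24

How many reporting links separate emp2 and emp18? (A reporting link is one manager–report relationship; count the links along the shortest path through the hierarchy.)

emp2 is 4 levels below emp4, and emp18 is 3 levels below emp4 (their lowest common manager). The shortest path runs up from emp2 to emp4 and back down to emp18: 4 + 3 = 7 links.

7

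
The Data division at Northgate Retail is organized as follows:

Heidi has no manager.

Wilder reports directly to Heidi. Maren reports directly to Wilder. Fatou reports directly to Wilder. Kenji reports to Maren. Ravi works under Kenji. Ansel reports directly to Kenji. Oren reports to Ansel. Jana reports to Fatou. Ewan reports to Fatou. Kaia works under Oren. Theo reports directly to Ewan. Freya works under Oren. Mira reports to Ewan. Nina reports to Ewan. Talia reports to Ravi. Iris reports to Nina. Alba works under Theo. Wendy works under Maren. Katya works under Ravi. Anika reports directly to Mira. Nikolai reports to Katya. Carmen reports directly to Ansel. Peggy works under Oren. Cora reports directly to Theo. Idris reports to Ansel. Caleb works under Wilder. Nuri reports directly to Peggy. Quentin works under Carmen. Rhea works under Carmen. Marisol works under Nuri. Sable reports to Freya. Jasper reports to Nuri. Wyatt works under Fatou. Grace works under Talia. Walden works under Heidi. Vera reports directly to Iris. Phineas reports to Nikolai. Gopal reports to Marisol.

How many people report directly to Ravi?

2

Ravi directly manages Talia, Katya. That is 2 direct reports.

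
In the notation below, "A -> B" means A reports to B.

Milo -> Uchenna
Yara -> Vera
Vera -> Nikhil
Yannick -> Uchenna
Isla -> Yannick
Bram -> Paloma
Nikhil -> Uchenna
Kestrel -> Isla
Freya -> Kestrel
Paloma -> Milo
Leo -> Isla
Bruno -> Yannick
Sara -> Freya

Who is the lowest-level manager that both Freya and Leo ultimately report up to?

Freya's chain of managers is Kestrel, Isla, Yannick, Uchenna. Leo's chain of managers is Isla, Yannick, Uchenna. The first manager that appears in both chains is Isla.

Isla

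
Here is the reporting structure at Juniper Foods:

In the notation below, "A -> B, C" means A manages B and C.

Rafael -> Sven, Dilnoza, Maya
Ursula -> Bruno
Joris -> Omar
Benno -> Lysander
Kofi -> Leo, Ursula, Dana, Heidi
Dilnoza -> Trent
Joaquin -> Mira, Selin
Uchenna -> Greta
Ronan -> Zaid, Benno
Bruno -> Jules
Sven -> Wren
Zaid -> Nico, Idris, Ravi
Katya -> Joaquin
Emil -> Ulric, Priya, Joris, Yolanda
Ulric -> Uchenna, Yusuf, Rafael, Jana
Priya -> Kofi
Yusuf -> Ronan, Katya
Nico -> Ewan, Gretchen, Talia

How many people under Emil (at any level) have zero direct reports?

19

The people in Emil's organization with no one reporting to them are Yolanda, Omar, Heidi, Dana, Jules, Leo, Jana, Maya, Trent, Wren, Selin, Mira, Lysander, Ravi, Idris, Talia, Gretchen, Ewan, Greta. That is 19.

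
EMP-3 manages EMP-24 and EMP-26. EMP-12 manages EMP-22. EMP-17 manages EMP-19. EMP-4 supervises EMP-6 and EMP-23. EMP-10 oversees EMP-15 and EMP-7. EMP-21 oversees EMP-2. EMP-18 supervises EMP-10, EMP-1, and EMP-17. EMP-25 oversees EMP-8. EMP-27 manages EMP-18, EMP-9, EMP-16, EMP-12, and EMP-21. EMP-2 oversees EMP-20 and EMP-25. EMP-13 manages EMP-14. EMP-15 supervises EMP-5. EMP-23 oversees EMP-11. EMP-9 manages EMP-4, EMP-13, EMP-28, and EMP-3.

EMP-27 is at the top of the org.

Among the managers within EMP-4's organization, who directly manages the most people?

EMP-4

Direct-report counts within EMP-4's organization: EMP-4 has 2; EMP-23 has 1. The largest is 2, held by EMP-4.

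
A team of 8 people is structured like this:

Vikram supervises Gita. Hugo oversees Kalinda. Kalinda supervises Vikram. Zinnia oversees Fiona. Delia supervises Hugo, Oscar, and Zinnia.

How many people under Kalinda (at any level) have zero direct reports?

The only person in Kalinda's organization with no one reporting to them is Gita. That is 1.

1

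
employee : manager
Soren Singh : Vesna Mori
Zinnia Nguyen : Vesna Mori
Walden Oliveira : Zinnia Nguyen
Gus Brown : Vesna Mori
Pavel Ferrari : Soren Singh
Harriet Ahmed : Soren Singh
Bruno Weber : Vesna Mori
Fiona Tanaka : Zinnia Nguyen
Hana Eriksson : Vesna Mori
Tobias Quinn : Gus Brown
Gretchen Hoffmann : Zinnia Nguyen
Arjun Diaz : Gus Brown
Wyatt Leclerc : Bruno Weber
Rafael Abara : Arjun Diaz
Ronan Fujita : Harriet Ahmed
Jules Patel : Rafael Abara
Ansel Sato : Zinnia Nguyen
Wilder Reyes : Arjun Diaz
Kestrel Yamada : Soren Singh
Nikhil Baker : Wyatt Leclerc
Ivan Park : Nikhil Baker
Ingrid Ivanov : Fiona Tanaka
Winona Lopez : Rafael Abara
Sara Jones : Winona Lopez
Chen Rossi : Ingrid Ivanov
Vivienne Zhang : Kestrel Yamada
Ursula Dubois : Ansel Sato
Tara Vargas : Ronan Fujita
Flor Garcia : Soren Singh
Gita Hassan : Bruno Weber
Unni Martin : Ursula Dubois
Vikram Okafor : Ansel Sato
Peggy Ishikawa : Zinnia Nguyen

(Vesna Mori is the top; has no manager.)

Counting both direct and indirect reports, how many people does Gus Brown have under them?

7

Gus Brown directly manages Tobias Quinn, Arjun Diaz. Tobias Quinn has no reports. Under Arjun Diaz: Wilder Reyes, Rafael Abara, Winona Lopez, Sara Jones, Jules Patel (5). So Gus Brown's organization is 2 direct reports plus everyone under them: 1 + 6 = 7.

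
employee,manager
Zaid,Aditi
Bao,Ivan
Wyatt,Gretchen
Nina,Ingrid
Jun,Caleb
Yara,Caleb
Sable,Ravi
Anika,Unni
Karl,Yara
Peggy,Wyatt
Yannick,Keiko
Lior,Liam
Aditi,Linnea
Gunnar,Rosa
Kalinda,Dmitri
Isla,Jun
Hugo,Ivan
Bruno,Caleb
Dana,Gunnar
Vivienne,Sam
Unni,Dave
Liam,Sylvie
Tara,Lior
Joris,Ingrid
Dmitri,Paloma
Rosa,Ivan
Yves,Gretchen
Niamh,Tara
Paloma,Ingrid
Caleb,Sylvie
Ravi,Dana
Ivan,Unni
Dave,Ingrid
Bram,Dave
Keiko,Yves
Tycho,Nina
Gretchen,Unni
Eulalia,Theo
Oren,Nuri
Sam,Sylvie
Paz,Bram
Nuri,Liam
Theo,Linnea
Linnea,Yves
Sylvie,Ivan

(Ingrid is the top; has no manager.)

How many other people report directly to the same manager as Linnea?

Linnea reports to Yves. Yves's other direct reports are Keiko — 1 peer.

1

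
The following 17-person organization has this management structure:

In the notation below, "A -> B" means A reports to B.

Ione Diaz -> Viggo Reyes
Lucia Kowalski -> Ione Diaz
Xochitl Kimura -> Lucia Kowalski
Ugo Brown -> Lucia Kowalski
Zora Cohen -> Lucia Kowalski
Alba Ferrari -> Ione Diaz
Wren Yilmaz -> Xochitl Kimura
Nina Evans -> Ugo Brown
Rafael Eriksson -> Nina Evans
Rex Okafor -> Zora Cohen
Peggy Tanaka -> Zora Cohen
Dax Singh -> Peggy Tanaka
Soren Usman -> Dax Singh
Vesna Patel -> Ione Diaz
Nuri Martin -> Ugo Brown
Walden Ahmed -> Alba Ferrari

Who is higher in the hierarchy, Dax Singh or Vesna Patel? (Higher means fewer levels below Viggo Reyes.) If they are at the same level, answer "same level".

Dax Singh is 5 levels below Viggo Reyes; Vesna Patel is 2. Vesna Patel is higher.

Vesna Patel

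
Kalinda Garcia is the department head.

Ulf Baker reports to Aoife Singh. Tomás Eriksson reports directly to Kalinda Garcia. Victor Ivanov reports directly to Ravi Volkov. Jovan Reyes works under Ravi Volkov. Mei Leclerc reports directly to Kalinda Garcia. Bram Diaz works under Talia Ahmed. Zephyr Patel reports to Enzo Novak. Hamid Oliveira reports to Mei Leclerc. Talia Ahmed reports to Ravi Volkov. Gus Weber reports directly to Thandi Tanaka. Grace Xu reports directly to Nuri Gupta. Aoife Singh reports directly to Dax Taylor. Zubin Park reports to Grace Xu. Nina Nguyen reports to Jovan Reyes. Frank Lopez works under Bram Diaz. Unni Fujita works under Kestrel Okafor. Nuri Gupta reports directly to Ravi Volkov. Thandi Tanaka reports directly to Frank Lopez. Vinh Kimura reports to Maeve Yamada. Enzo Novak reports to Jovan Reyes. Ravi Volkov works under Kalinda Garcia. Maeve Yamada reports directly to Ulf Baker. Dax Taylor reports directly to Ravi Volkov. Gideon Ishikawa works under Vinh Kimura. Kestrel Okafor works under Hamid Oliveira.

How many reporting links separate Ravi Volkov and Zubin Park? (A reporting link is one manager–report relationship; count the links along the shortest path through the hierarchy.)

Zubin Park is in Ravi Volkov's organization: the chain from Zubin Park up to Ravi Volkov is Zubin Park → Grace Xu → Nuri Gupta → Ravi Volkov, which is 3 links.

3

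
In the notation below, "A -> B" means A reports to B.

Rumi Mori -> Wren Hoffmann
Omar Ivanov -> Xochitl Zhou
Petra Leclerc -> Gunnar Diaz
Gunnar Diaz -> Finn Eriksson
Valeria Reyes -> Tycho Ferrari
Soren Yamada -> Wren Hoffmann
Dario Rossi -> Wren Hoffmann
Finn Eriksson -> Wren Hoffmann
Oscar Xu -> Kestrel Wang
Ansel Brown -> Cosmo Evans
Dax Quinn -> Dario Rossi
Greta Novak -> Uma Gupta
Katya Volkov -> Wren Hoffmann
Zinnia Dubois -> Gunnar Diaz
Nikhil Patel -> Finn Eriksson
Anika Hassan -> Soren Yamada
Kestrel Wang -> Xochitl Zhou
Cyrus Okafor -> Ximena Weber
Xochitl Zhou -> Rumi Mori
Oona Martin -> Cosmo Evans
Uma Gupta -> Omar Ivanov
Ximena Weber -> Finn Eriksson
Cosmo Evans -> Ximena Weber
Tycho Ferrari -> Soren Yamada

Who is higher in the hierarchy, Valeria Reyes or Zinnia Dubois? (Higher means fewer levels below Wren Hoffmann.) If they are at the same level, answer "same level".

Both Valeria Reyes and Zinnia Dubois are 3 levels below Wren Hoffmann.

same level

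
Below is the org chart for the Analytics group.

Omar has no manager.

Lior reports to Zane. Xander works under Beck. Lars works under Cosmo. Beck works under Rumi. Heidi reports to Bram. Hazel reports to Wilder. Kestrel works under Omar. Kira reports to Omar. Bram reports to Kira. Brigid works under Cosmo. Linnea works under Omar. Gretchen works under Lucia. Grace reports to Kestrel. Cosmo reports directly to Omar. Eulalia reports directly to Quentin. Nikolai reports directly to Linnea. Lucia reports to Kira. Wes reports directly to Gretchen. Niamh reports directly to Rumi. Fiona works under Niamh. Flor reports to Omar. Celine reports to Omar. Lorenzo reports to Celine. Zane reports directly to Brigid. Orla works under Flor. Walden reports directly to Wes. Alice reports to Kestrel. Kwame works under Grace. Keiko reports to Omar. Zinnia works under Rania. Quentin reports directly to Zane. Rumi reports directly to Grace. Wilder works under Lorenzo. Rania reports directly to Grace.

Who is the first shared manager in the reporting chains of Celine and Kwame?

Omar

Celine's chain of managers is Omar. Kwame's chain of managers is Grace, Kestrel, Omar. The first manager that appears in both chains is Omar.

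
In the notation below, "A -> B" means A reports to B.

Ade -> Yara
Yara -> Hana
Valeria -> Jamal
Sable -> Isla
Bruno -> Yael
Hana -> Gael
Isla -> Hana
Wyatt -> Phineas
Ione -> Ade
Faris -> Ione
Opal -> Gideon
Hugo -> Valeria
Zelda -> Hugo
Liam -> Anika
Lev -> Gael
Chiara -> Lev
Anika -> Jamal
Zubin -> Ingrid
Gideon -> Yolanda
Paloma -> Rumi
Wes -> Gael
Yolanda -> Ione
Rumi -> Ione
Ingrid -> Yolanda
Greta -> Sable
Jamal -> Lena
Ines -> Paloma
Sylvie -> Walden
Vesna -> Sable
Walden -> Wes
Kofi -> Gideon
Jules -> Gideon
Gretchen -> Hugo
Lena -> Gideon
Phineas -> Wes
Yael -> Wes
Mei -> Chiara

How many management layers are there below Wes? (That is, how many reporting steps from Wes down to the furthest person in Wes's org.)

2

The longest chain under Wes runs Wes → Phineas → Wyatt, which is 2 levels below Wes.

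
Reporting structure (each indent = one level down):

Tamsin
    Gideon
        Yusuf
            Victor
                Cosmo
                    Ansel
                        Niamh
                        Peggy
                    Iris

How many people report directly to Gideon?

Gideon directly manages Yusuf. That is 1 direct report.

1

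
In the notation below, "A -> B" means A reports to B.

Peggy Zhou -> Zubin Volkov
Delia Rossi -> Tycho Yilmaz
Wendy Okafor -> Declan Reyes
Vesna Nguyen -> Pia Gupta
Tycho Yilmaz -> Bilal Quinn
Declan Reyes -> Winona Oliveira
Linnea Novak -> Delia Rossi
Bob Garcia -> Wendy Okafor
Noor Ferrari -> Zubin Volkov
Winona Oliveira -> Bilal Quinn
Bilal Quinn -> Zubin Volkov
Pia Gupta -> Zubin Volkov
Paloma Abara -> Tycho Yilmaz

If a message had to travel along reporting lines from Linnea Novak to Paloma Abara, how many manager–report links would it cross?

3

Linnea Novak is 2 levels below Tycho Yilmaz, and Paloma Abara is 1 level below Tycho Yilmaz (their lowest common manager). The shortest path runs up from Linnea Novak to Tycho Yilmaz and back down to Paloma Abara: 2 + 1 = 3 links.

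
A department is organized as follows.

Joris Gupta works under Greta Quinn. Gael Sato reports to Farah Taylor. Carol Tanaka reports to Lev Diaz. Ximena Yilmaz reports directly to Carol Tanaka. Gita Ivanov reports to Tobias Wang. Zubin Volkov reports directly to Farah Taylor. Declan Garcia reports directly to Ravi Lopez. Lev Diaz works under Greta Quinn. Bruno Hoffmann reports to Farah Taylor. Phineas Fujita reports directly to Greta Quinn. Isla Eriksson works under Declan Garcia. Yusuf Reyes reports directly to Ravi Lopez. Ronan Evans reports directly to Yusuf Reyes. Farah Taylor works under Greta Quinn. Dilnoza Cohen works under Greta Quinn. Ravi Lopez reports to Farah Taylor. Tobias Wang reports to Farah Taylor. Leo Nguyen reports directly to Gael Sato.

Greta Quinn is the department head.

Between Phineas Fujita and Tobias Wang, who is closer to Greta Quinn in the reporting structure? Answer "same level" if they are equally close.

Phineas Fujita

Phineas Fujita is 1 level below Greta Quinn; Tobias Wang is 2. Phineas Fujita is higher.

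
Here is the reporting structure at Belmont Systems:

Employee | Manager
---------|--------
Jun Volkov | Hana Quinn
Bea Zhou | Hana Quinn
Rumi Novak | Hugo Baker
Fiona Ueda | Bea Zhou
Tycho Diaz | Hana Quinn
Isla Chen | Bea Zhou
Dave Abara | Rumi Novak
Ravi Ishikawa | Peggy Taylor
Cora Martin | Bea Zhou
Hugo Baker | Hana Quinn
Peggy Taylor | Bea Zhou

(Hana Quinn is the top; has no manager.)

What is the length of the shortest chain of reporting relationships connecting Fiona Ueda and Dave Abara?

5

Fiona Ueda is 2 levels below Hana Quinn, and Dave Abara is 3 levels below Hana Quinn (their lowest common manager). The shortest path runs up from Fiona Ueda to Hana Quinn and back down to Dave Abara: 2 + 3 = 5 links.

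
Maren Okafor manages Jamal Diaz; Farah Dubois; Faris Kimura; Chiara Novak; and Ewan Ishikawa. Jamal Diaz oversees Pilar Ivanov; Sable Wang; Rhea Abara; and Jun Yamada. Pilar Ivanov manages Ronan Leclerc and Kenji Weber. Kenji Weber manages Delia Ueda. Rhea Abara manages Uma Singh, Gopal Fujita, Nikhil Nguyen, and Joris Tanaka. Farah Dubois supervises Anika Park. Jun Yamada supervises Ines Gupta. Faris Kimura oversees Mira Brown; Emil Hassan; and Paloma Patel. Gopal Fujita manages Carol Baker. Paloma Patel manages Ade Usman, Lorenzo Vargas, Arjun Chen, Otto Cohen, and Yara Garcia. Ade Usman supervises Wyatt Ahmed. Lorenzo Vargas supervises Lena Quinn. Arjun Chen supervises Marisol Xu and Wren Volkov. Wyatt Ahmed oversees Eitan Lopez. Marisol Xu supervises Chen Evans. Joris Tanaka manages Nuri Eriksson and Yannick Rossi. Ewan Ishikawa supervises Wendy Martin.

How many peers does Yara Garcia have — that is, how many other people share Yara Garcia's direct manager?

4

Yara Garcia reports to Paloma Patel. Paloma Patel's other direct reports are Ade Usman, Lorenzo Vargas, Arjun Chen, Otto Cohen — 4 peers.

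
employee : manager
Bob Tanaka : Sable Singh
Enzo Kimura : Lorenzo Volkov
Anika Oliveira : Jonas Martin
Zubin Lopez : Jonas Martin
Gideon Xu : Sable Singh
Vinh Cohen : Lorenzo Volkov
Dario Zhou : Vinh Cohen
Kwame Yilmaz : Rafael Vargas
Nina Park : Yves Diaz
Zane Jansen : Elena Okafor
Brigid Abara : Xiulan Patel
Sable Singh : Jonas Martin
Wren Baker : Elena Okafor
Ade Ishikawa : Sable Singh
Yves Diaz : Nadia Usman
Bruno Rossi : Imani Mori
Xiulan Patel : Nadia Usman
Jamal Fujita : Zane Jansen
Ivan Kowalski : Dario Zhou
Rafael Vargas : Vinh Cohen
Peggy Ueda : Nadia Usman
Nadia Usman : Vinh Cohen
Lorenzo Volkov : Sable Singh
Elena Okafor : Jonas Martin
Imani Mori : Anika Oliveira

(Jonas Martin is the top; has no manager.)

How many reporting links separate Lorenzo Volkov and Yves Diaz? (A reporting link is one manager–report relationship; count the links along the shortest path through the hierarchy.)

3

Yves Diaz is in Lorenzo Volkov's organization: the chain from Yves Diaz up to Lorenzo Volkov is Yves Diaz → Nadia Usman → Vinh Cohen → Lorenzo Volkov, which is 3 links.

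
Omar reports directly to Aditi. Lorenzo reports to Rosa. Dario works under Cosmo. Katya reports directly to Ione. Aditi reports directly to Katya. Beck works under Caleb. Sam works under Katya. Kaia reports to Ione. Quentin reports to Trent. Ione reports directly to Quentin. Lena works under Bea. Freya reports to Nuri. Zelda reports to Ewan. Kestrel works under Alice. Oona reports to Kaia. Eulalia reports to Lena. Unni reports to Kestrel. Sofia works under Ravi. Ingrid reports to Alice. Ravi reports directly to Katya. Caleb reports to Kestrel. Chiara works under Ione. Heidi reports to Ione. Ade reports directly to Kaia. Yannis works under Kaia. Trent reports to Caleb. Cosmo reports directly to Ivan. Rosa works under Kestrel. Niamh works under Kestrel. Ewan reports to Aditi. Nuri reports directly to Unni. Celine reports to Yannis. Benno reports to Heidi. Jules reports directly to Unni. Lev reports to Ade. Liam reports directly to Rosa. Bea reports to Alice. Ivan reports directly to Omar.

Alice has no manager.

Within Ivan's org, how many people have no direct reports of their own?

1

The only person in Ivan's organization with no one reporting to them is Dario. That is 1.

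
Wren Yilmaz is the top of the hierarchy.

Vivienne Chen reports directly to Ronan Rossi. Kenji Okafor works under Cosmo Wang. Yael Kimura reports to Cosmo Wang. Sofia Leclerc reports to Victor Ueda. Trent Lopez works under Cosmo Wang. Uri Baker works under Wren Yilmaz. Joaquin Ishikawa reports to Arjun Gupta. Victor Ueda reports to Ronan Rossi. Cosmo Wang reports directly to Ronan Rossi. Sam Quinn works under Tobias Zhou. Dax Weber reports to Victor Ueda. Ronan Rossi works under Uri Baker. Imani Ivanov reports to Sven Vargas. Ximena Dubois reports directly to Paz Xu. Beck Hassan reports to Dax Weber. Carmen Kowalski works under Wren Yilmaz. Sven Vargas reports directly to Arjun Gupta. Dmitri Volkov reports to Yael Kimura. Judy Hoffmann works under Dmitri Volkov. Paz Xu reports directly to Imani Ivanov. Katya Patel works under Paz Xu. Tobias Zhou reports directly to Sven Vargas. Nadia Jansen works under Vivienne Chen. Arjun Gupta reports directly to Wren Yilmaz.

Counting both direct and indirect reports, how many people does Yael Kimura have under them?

Yael Kimura directly manages Dmitri Volkov. Under Dmitri Volkov: Judy Hoffmann (1). That's 2 in total.

2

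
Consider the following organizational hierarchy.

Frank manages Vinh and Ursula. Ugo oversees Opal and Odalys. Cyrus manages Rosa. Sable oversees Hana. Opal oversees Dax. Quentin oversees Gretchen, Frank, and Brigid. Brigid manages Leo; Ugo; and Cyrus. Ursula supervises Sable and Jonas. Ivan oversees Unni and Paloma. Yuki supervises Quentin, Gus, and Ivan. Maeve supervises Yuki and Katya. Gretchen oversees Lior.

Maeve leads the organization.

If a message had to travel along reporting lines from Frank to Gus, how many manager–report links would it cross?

Frank is 2 levels below Yuki, and Gus is 1 level below Yuki (their lowest common manager). The shortest path runs up from Frank to Yuki and back down to Gus: 2 + 1 = 3 links.

3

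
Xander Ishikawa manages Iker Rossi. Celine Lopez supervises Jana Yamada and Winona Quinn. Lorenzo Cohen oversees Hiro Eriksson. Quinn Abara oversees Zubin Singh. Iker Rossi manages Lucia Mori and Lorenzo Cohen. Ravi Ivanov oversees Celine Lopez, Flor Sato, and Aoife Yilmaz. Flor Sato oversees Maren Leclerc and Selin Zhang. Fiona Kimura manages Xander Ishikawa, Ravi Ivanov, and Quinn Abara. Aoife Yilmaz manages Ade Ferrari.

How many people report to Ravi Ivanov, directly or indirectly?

Ravi Ivanov directly manages Flor Sato, Aoife Yilmaz, Celine Lopez. Under Flor Sato: Selin Zhang, Maren Leclerc (2). Under Aoife Yilmaz: Ade Ferrari (1). Under Celine Lopez: Winona Quinn, Jana Yamada (2). So Ravi Ivanov's organization is 3 direct reports plus everyone under them: 3 + 2 + 3 = 8.

8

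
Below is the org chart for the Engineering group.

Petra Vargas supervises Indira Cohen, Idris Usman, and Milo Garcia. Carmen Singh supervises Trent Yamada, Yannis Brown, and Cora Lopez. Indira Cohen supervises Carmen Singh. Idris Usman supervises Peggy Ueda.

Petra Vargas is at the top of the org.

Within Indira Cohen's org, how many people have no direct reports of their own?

The people in Indira Cohen's organization with no one reporting to them are Yannis Brown, Trent Yamada, Cora Lopez. That is 3.

3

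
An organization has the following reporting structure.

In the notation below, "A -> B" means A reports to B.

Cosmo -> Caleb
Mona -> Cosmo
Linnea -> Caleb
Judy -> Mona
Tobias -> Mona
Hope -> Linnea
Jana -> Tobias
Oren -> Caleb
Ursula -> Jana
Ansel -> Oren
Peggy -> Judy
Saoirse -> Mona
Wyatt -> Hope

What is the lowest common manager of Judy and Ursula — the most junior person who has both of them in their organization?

Mona

Judy's chain of managers is Mona, Cosmo, Caleb. Ursula's chain of managers is Jana, Tobias, Mona, Cosmo, Caleb. The first manager that appears in both chains is Mona.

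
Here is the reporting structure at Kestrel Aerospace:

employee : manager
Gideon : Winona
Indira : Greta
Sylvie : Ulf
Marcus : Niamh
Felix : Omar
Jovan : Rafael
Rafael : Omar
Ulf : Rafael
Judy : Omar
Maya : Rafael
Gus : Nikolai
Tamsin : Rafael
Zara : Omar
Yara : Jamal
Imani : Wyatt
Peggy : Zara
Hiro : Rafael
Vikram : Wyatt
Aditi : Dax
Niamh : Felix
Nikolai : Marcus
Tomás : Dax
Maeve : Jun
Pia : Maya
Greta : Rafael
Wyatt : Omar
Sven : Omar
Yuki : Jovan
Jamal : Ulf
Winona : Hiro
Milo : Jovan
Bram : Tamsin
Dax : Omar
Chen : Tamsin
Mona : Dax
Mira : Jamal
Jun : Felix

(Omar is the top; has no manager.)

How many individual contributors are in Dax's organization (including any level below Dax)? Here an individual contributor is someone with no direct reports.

3

The people in Dax's organization with no one reporting to them are Aditi, Mona, Tomás. That is 3.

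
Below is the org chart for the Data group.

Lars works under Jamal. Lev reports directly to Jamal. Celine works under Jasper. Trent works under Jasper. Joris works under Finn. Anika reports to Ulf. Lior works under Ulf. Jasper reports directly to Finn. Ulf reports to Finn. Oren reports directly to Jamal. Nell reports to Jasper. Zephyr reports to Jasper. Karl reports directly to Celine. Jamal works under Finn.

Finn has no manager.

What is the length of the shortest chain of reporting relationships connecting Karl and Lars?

Karl is 3 levels below Finn, and Lars is 2 levels below Finn (their lowest common manager). The shortest path runs up from Karl to Finn and back down to Lars: 3 + 2 = 5 links.

5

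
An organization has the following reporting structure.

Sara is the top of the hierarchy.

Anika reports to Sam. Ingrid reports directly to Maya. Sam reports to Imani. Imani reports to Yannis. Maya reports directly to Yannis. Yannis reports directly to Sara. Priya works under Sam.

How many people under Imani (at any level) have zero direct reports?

2

The people in Imani's organization with no one reporting to them are Anika, Priya. That is 2.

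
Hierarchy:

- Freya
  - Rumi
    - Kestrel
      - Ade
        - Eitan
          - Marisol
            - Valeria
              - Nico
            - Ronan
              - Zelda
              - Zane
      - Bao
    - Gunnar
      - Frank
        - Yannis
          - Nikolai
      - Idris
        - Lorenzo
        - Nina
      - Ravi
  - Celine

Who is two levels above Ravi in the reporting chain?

Rumi

Ravi reports to Gunnar, and Gunnar reports to Rumi. So Ravi's skip-level manager is Rumi.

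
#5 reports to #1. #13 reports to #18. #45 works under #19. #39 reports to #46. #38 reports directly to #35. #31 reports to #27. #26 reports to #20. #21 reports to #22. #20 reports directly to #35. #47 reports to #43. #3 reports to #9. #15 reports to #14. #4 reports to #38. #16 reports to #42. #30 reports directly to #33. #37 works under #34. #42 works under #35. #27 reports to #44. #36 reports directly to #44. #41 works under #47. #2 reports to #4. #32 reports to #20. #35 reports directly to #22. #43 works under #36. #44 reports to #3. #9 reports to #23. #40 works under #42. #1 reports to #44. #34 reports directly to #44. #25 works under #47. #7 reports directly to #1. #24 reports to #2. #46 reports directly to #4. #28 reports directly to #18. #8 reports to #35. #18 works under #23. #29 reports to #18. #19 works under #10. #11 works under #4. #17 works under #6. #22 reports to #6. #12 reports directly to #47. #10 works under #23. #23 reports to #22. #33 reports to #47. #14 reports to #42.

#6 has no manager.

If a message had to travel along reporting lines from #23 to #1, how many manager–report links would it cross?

4

#1 is in #23's organization: the chain from #1 up to #23 is #1 → #44 → #3 → #9 → #23, which is 4 links.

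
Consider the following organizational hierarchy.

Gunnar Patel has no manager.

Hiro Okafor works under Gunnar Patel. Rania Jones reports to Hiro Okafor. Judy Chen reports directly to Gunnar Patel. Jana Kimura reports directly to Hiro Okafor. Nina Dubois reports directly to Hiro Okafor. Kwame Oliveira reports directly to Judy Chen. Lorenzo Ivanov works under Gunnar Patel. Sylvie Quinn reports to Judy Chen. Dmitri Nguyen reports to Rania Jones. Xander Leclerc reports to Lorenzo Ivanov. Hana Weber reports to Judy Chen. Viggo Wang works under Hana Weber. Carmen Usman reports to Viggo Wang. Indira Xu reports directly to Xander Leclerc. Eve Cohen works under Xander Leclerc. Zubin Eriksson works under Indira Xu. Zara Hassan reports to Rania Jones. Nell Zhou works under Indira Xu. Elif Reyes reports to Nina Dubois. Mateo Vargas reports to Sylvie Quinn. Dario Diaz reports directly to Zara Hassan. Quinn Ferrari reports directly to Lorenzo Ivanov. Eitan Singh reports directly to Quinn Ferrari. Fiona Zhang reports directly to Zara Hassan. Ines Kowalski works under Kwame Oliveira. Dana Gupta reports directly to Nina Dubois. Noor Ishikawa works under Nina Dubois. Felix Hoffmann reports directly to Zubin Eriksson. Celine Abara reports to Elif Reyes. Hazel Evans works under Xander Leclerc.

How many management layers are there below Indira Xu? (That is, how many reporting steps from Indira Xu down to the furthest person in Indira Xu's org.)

2

The longest chain under Indira Xu runs Indira Xu → Zubin Eriksson → Felix Hoffmann, which is 2 levels below Indira Xu.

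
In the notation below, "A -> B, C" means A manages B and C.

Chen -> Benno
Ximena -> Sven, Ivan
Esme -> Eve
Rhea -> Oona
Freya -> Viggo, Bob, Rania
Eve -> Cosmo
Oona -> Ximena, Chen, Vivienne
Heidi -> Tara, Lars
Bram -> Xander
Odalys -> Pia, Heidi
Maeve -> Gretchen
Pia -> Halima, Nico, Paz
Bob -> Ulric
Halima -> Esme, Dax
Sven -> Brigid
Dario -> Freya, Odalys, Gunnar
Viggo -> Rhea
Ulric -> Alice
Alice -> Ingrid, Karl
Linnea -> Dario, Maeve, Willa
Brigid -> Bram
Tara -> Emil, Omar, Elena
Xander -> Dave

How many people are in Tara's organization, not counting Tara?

Tara directly manages Emil, Omar, Elena. Emil has no reports. Omar has no reports. Elena has no reports. So Tara's organization is 3 direct reports plus everyone under them: 1 + 1 + 1 = 3.

3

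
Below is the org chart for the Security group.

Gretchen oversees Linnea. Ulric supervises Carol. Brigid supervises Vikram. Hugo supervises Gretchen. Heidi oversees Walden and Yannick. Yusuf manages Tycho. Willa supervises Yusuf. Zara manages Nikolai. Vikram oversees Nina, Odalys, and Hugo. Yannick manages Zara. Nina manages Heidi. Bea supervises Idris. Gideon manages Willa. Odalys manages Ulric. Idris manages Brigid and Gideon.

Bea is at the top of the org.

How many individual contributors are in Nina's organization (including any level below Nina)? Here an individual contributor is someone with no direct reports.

The people in Nina's organization with no one reporting to them are Nikolai, Walden. That is 2.

2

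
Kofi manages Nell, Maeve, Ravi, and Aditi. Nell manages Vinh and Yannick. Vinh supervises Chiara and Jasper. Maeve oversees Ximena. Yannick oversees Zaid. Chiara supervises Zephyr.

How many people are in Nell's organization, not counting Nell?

6

Nell directly manages Vinh, Yannick. Under Vinh: Chiara, Zephyr, Jasper (3). Under Yannick: Zaid (1). So Nell's organization is 2 direct reports plus everyone under them: 4 + 2 = 6.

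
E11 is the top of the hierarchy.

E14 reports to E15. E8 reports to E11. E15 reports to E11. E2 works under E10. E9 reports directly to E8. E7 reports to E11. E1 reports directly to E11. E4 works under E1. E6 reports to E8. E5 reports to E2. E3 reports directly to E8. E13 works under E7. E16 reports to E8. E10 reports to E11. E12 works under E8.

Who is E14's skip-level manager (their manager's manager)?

E11

E14 reports to E15, and E15 reports to E11. So E14's skip-level manager is E11.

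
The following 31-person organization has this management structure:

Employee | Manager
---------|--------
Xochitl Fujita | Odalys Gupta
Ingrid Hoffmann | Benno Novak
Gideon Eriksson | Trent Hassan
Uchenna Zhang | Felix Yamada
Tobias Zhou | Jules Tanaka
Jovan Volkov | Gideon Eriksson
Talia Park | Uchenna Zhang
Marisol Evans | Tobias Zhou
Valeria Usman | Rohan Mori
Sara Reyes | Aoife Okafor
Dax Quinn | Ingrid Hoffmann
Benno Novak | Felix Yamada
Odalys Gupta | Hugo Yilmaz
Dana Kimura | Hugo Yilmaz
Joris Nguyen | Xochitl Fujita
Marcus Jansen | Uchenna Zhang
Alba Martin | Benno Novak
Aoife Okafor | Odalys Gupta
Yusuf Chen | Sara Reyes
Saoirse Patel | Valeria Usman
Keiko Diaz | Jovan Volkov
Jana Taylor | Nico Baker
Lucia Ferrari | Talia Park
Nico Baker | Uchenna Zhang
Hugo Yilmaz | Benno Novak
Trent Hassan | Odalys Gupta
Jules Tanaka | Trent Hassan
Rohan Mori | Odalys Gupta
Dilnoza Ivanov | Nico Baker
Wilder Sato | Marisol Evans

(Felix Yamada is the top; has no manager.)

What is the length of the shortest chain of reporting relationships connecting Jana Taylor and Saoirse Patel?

9

Jana Taylor is 3 levels below Felix Yamada, and Saoirse Patel is 6 levels below Felix Yamada (their lowest common manager). The shortest path runs up from Jana Taylor to Felix Yamada and back down to Saoirse Patel: 3 + 6 = 9 links.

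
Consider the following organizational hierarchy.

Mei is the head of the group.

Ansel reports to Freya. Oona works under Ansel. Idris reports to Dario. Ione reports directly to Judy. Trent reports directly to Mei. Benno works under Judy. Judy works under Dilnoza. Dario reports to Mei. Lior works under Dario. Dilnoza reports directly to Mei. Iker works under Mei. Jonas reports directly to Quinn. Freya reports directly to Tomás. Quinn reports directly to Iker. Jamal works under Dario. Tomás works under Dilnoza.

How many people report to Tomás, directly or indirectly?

3

Tomás directly manages Freya. Under Freya: Ansel, Oona (2). That's 3 in total.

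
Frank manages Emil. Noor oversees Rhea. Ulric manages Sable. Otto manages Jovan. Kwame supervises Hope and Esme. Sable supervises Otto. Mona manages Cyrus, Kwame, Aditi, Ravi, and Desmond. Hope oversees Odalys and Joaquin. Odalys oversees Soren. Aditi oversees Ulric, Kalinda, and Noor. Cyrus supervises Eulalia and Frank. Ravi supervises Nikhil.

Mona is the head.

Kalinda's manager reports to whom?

Kalinda reports to Aditi, and Aditi reports to Mona. So Kalinda's skip-level manager is Mona.

Mona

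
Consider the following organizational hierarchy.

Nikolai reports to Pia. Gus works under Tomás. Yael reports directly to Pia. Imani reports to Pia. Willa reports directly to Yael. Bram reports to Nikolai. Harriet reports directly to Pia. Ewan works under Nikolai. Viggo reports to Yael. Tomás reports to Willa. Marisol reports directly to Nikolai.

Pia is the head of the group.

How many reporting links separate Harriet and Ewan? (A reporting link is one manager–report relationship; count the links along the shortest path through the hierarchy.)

3

Harriet is 1 level below Pia, and Ewan is 2 levels below Pia (their lowest common manager). The shortest path runs up from Harriet to Pia and back down to Ewan: 1 + 2 = 3 links.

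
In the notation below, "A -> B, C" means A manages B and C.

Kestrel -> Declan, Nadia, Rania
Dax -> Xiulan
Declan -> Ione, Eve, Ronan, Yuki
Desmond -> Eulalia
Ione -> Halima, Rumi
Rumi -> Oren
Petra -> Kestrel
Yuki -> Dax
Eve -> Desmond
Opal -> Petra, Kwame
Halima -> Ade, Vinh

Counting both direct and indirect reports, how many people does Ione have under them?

Ione directly manages Halima, Rumi. Under Halima: Vinh, Ade (2). Under Rumi: Oren (1). So Ione's organization is 2 direct reports plus everyone under them: 3 + 2 = 5.

5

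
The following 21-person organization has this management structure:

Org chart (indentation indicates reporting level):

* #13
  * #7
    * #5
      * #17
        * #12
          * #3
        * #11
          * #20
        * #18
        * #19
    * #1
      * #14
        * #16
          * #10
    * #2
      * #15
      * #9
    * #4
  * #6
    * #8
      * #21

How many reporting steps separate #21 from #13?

Chain from #21 up to #13: #21 → #8 → #6 → #13. That is 3 steps up, so #21 is 3 levels below #13.

3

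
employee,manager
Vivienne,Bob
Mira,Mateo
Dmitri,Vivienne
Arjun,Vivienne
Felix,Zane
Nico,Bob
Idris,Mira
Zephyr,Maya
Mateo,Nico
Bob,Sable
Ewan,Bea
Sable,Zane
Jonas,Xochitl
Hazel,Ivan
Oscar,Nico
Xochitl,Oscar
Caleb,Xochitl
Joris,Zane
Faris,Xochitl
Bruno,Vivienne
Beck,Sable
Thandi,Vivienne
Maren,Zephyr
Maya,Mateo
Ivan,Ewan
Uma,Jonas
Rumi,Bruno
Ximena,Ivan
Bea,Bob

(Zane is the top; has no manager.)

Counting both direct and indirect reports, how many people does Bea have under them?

Bea directly manages Ewan. Under Ewan: Ivan, Ximena, Hazel (3). That's 4 in total.

4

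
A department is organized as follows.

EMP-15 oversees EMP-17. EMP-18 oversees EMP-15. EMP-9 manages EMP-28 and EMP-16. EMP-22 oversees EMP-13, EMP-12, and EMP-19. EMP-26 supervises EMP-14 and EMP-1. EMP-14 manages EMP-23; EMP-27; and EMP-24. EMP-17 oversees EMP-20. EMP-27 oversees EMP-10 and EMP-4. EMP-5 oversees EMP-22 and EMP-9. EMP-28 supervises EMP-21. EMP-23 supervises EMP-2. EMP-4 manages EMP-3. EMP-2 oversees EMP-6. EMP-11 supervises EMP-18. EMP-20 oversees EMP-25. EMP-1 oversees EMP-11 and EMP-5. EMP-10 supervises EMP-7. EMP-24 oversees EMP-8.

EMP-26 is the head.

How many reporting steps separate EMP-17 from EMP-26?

Chain from EMP-17 up to EMP-26: EMP-17 → EMP-15 → EMP-18 → EMP-11 → EMP-1 → EMP-26. That is 5 steps up, so EMP-17 is 5 levels below EMP-26.

5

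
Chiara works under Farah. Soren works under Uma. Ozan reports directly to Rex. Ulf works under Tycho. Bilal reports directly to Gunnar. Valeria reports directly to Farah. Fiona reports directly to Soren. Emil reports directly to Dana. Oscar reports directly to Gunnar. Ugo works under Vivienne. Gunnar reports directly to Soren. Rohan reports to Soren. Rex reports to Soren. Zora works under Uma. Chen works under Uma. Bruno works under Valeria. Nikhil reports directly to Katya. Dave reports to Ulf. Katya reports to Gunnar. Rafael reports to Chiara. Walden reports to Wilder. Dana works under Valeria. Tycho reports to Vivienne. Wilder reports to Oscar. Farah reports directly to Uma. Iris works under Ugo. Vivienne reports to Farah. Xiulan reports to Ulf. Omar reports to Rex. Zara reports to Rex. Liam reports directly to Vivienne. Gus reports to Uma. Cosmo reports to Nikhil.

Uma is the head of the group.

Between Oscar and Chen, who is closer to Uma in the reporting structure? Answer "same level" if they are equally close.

Oscar is 3 levels below Uma; Chen is 1. Chen is higher.

Chen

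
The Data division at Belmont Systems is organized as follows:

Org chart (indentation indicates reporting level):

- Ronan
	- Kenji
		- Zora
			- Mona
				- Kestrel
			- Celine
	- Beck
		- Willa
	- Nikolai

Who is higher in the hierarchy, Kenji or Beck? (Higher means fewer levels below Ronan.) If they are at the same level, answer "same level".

Both Kenji and Beck are 1 level below Ronan.

same level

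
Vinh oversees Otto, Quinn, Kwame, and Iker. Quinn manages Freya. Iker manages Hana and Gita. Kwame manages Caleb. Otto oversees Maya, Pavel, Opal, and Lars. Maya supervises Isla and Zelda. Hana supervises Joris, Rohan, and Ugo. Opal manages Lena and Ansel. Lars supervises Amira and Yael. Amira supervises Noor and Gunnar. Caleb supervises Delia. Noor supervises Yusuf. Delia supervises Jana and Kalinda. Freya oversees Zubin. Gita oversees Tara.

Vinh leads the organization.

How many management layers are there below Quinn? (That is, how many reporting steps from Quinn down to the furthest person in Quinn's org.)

The longest chain under Quinn runs Quinn → Freya → Zubin, which is 2 levels below Quinn.

2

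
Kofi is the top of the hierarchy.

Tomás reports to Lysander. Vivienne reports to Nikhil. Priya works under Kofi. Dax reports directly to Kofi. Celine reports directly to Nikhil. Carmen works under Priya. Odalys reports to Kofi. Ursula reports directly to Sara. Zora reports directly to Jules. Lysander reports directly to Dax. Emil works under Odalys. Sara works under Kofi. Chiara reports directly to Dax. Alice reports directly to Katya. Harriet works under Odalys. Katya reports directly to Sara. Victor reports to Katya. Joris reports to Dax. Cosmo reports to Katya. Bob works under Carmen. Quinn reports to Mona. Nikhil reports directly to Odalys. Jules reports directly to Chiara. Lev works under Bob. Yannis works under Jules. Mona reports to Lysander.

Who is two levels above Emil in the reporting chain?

Kofi

Emil reports to Odalys, and Odalys reports to Kofi. So Emil's skip-level manager is Kofi.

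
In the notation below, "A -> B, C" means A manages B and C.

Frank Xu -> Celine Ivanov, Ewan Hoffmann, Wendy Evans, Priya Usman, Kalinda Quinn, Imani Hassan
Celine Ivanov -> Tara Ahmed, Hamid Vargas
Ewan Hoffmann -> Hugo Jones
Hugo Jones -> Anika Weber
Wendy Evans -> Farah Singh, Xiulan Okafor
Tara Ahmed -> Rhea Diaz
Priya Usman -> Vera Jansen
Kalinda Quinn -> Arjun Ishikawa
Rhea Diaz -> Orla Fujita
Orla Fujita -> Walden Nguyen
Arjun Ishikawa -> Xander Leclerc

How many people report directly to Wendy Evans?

Wendy Evans directly manages Farah Singh, Xiulan Okafor. That is 2 direct reports.

2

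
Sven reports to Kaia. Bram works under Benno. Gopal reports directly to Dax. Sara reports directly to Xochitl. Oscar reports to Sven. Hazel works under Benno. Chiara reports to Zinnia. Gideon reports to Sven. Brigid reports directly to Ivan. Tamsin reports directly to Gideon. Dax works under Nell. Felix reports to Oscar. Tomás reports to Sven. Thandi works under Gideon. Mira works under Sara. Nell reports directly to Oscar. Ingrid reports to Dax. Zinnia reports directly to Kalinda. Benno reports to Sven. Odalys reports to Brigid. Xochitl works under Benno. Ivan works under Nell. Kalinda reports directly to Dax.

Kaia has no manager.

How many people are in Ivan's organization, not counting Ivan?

Ivan directly manages Brigid. Under Brigid: Odalys (1). That's 2 in total.

2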